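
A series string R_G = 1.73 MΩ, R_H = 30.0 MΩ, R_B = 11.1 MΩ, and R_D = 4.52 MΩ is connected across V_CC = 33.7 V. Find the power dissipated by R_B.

ΣR = 47.35 MΩ → I = 33.7/47.35 = 0.7117 µA.
P = I²R = 0.5065 × 11.1 = 5.623 µW.

P ≈ 5.62 µW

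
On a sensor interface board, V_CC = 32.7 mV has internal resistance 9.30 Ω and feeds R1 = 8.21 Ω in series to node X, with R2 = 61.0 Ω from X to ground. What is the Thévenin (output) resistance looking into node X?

R1' = 9.30 + 8.21 = 17.51 Ω (source resistance + R1).
Zeroing V_CC shorts the top of R1' to ground, so R_th = R1' ‖ R2 = 13.60 Ω.

R_th ≈ 13.6 Ω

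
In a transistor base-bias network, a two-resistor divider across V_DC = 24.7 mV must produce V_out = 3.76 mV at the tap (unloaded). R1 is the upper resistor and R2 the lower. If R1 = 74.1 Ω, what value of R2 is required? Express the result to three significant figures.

R2 ≈ 13.3 Ω

Required fraction k = V_out/V_DC = 0.1522.
Rearranging, R2 = R1·k/(1−k) = 74.1 × 0.1796 = 13.31 Ω.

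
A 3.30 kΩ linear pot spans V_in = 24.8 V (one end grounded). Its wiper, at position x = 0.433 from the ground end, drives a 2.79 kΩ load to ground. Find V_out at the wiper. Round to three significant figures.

V_out ≈ 8.32 V

The pot divides into 1.871 kΩ above the wiper and 1.429 kΩ below.
Lower segment in parallel with the load: 1.429 ‖ 2.79 = 0.9449 kΩ.
Loaded-divider output: V_out = 24.8 × 0.3356 = 8.322 V.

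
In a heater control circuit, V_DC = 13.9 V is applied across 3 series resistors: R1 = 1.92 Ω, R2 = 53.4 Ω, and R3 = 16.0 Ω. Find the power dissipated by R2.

P ≈ 2.03 W

The common current is I = 13.9/71.32 = 0.1949 A.
V(R2) = I·R = 10.41 V; P = V·I = 10.41 × 0.1949 = 2.028 W.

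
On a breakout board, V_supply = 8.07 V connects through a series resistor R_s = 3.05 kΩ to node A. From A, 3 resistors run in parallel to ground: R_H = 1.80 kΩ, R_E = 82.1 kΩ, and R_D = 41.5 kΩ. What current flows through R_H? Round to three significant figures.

I ≈ 1.60 mA

Equivalent of the parallel group: R_p = 1.690 kΩ.
V_A by voltage divider: V_A = 8.07 × 1.690/(3.05 + 1.690) = 2.877 V.
I(R_H) = V_A / R_H = 2.877/1.80 = 1.598 mA.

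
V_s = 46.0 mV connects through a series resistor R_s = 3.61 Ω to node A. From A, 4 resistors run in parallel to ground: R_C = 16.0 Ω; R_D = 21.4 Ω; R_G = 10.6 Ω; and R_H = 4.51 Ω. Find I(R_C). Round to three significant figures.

Parallel bank: R_p = 1/(1/16.0 + 1/21.4 + 1/10.6 + 1/4.51) = 2.351 Ω.
V_A by voltage divider: V_A = 46.0 × 2.351/(3.61 + 2.351) = 18.14 mV.
I(R_C) = V_A / R_C = 18.14/16.0 = 1.134 mA.

I ≈ 1.13 mA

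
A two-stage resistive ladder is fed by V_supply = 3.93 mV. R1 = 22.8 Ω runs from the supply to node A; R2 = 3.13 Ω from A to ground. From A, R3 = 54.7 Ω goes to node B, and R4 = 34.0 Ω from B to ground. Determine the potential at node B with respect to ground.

V_B ≈ 0.176 mV

The second stage (R3 + R4 = 88.70 Ω) loads node A in parallel with R2.
Effective lower resistance at A: R2 ‖ 88.70 = 3.023 Ω.
So V_A = 3.93 × 0.1171 = 0.4601 mV.
V_B = V_A × 0.3833 = 0.1764 mV.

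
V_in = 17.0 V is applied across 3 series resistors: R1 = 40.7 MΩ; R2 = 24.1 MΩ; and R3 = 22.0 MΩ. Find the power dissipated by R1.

ΣR = 86.80 MΩ → I = 17.0/86.80 = 0.1959 µA.
V(R1) = I·R = 7.971 V; P = V·I = 7.971 × 0.1959 = 1.561 µW.

P ≈ 1.56 µW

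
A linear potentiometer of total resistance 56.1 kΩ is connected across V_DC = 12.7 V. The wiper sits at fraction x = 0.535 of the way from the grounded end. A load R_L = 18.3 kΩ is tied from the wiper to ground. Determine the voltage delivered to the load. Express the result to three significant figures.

V_out ≈ 3.85 V

Lower segment x·R_p = 30.01 kΩ; upper segment (1−x)·R_p = 26.09 kΩ.
R_L loads the lower segment: effective lower R = 11.37 kΩ.
Loaded-divider output: V_out = 12.7 × 0.3035 = 3.855 V.
(Unloaded: V_out = x·V_DC = 6.79 V.)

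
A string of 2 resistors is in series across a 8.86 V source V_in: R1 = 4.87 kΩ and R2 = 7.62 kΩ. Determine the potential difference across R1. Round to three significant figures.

Series total: ΣR = 4.87 + 7.62 = 12.49 kΩ.
By the voltage-divider rule, V = 8.86 × 4.870/12.49 = 3.455 V.

V ≈ 3.45 V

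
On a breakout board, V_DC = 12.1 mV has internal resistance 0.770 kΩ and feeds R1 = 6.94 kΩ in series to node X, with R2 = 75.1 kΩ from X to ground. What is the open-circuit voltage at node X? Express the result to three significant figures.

R1' = 0.770 + 6.94 = 7.710 kΩ (source resistance + R1).
Open-circuit (no load on X): V_th = V_DC · R2/(R1' + R2) = 12.1 × 75.1/(7.710 + 75.1) = 10.97 mV.

V_th ≈ 11.0 mV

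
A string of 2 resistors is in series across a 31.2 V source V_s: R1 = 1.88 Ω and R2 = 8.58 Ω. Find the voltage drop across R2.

Total series resistance ΣR = 1.88 + 8.58 = 10.46 Ω.
Voltage divider: V = V_s · (8.580 / 10.46) = 31.2 × 0.8203 = 25.59 V.

V ≈ 25.6 V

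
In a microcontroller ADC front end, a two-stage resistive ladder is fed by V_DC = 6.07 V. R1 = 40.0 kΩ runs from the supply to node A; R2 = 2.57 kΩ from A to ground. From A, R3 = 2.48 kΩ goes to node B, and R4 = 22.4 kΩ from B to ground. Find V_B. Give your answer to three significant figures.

Looking into the second stage from A: R3 + R4 = 24.88 kΩ appears in parallel with R2.
R2 ‖ (R3+R4) = 2.329 kΩ.
V_A = 6.07 × 2.329/(40.0 + 2.329) = 0.3340 V.
V_B = V_A × 0.9003 = 0.3007 V.

V_B ≈ 0.301 V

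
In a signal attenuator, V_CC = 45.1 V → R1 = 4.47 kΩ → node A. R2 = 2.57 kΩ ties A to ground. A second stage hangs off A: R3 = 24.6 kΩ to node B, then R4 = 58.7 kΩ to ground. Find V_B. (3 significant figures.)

Node A sees R2 in parallel with the series input of stage 2, R3 + R4 = 83.30 kΩ.
R2 ‖ (R3+R4) = 2.493 kΩ.
First divider: V_A = V_CC · 2.493/(4.47 + 2.493) = 16.15 V.
Then the unloaded second divider: V_B = V_A × R4/(R3+R4) = 16.15 × 0.7047 = 11.38 V.

V_B ≈ 11.4 V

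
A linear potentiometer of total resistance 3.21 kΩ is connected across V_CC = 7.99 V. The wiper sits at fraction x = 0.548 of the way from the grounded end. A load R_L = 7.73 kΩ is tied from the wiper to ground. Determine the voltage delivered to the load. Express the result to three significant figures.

The pot divides into 1.451 kΩ above the wiper and 1.759 kΩ below.
(x·R_p) ‖ R_L = 1.433 kΩ.
V_out = 7.99 × 1.433/(1.451 + 1.433) = 3.970 V.
(Unloaded: V_out = x·V_CC = 4.38 V.)

V_out ≈ 3.97 V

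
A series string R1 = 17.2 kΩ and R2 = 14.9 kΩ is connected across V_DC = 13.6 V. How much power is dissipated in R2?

P ≈ 2.67 mW

The common current is I = 13.6/32.10 = 0.4237 mA.
V(R2) = I·R = 6.313 V; P = V·I = 6.313 × 0.4237 = 2.675 mW.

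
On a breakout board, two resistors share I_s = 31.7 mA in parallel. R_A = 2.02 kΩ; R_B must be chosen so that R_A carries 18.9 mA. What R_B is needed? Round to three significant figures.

R_B ≈ 2.98 kΩ

The fraction through R_A equals R_B/(R_A+R_B).
18.9/31.7 = R_B/(R_A + R_B) → R_B = R_A · (0.5962)/(1 − 0.5962) = 2.02 × 1.477 = 2.983 kΩ.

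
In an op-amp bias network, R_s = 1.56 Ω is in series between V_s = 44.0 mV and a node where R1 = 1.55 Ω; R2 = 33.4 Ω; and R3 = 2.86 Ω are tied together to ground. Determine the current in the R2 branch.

Combine the parallel branches: R_p = (1/1.55 + 1/33.4 + 1/2.86)⁻¹ = 0.9758 Ω.
V_A = 44.0 × 0.9758/2.536 = 16.93 mV.
I(R2) = V_A / R2 = 16.93/33.4 = 0.5069 mA.
(Equivalently: I_total = 17.35 mA, then current-divider fraction G_k/ΣG = 0.02922.)

I ≈ 0.507 mA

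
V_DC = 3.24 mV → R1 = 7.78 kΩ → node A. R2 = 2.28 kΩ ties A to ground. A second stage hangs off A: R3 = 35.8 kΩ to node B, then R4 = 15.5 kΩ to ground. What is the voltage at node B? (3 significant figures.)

The second stage (R3 + R4 = 51.30 kΩ) loads node A in parallel with R2.
R2 ‖ (R3+R4) = 2.183 kΩ.
V_A = 3.24 × 2.183/(7.78 + 2.183) = 0.7099 mV.
Stage 2 is unloaded, so V_B = V_A · R4/(R3+R4) = 0.7099 × 15.5/51.30 = 0.2145 mV.

V_B ≈ 0.214 mV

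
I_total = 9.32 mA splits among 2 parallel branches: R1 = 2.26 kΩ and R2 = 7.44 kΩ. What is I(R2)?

I ≈ 2.17 mA

With just two branches, the current splits inversely with resistance.
So I = 9.32 × 2.26/9.700 = 2.171 mA.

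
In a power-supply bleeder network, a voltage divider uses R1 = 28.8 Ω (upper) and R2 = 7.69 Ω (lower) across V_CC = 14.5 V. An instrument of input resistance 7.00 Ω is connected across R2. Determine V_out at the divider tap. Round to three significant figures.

V_out ≈ 1.64 V

First combine the lower leg with the load: R2 ‖ R_L = 3.664 Ω.
Voltage divider with the loaded lower leg: V_out = 14.5 × 3.664/(28.8 + 3.664) = 14.5 × 0.1129 = 1.637 V.
(Unloaded it would be 3.06 V; the load pulls it down.)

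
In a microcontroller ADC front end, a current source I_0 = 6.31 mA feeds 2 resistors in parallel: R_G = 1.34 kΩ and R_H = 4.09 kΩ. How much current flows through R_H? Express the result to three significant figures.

I ≈ 1.56 mA

With just two branches, the current splits inversely with resistance.
So I = 6.31 × 1.34/5.430 = 1.557 mA.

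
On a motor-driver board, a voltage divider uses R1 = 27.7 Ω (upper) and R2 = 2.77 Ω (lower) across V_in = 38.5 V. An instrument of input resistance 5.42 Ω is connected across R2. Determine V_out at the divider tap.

First combine the lower leg with the load: R2 ‖ R_L = 1.833 Ω.
Voltage divider with the loaded lower leg: V_out = 38.5 × 1.833/(27.7 + 1.833) = 38.5 × 0.06207 = 2.390 V.

V_out ≈ 2.39 V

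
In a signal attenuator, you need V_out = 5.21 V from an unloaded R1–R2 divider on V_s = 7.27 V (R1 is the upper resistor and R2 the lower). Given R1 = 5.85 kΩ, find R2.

Required fraction k = V_out/V_s = 0.7166.
So R2 = R1 · V_out/(V_s − V_out) = 5.85 × 5.21/(7.27 − 5.21) = 5.85 × 2.529 = 14.80 kΩ.

R2 ≈ 14.8 kΩ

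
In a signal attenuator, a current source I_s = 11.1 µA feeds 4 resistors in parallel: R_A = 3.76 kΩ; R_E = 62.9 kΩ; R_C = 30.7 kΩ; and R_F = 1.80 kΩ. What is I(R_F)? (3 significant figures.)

Total conductance ΣG = 1/3.76 + 1/62.9 + 1/30.7 + 1/1.80 = 0.8700 (units of 1/kΩ).
By the current-divider rule, I = I_s · G_k/ΣG = 11.1 × 0.6386 = 7.088 µA.

I ≈ 7.09 µA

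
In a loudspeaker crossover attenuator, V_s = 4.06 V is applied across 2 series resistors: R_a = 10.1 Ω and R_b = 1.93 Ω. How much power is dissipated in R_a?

ΣR = 12.03 Ω → I = 4.06/12.03 = 0.3375 A.
P = I²R = 0.1139 × 10.1 = 1.150 W.

P ≈ 1.15 W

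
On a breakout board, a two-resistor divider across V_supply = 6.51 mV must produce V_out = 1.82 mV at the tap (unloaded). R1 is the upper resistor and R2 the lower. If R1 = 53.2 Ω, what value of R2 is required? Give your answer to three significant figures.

R2 ≈ 20.6 Ω

Required fraction k = V_out/V_supply = 0.2796.
R2 = R1 · 0.2796/(1 − 0.2796) = 20.64 Ω.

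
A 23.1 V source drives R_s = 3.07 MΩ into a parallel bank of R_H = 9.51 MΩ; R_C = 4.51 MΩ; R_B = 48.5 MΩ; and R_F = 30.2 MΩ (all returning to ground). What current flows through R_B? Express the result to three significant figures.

I ≈ 0.220 µA

Equivalent of the parallel group: R_p = 2.627 MΩ.
V_A by voltage divider: V_A = 23.1 × 2.627/(3.07 + 2.627) = 10.65 V.
Branch current I = V_A/R_B = 10.65/48.5 = 0.2196 µA.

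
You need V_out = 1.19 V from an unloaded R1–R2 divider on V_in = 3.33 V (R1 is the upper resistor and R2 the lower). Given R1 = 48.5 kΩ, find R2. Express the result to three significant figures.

V_out/V_in = R2/(R1+R2) = 0.3574.
R2 = R1 · 0.3574/(1 − 0.3574) = 26.97 kΩ.

R2 ≈ 27.0 kΩ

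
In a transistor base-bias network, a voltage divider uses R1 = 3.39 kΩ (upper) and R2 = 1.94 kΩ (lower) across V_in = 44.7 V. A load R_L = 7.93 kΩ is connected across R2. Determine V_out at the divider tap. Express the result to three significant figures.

V_out ≈ 14.1 V

R2 ‖ R_L = (1.94 × 7.93)/(1.94 + 7.93) = 1.559 kΩ.
Then V_out = V_in · R2'/(R1 + R2') = 44.7 × 1.559/4.949 = 14.08 V.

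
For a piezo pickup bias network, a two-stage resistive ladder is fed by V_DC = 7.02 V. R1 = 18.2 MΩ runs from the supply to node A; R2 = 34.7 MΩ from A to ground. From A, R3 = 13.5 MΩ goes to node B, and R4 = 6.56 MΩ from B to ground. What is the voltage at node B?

V_B ≈ 0.944 V

Node A sees R2 in parallel with the series input of stage 2, R3 + R4 = 20.06 MΩ.
Effective lower resistance at A: R2 ‖ 20.06 = 12.71 MΩ.
First divider: V_A = V_DC · 12.71/(18.2 + 12.71) = 2.887 V.
Then the unloaded second divider: V_B = V_A × R4/(R3+R4) = 2.887 × 0.3270 = 0.9440 V.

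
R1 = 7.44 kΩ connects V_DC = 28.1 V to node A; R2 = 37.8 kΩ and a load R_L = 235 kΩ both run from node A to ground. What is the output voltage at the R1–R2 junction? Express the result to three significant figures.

R2 ‖ R_L = (37.8 × 235)/(37.8 + 235) = 32.56 kΩ.
Now apply the divider: V_out = 28.1 × 0.8140 = 22.87 V.

V_out ≈ 22.9 V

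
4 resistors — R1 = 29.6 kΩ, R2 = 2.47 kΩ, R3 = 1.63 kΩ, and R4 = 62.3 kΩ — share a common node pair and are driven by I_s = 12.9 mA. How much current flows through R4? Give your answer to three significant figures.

I ≈ 0.194 mA

Conductances: ΣG = 1/29.6 + 1/2.47 + 1/1.63 + 1/62.3 = 1.068 (1/kΩ).
Current divider: I(R4) = I_s · G_k/ΣG = 12.9 × (0.01605/1.068) = 12.9 × 0.01503 = 0.1938 mA.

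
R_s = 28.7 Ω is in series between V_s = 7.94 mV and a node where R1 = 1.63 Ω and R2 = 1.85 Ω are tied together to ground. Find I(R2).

I ≈ 0.126 mA

Combine the parallel branches: R_p = (1/1.63 + 1/1.85)⁻¹ = 0.8665 Ω.
V_A = 7.94 × 0.8665/29.57 = 0.2327 mV.
I(R2) = V_A / R2 = 0.2327/1.85 = 0.1258 mA.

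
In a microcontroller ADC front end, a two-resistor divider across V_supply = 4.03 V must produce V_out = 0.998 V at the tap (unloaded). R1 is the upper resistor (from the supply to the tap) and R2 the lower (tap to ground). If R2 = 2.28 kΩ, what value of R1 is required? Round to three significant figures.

V_out/V_supply = R2/(R1+R2) = 0.2476.
Rearranging, R1 = R2·(1−k)/k = 2.28 × 3.038 = 6.927 kΩ.

R1 ≈ 6.93 kΩ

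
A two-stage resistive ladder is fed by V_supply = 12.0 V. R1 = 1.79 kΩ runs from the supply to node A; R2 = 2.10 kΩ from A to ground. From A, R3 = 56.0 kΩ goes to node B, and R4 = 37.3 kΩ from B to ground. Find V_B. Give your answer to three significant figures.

V_B ≈ 2.56 V

Looking into the second stage from A: R3 + R4 = 93.30 kΩ appears in parallel with R2.
Effective lower resistance at A: R2 ‖ 93.30 = 2.054 kΩ.
First divider: V_A = V_supply · 2.054/(1.79 + 2.054) = 6.412 V.
Stage 2 is unloaded, so V_B = V_A · R4/(R3+R4) = 6.412 × 37.3/93.30 = 2.563 V.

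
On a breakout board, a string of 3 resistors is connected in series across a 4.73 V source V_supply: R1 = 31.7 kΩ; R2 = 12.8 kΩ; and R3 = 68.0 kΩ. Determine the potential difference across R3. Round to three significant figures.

V ≈ 2.86 V

Series total: ΣR = 31.7 + 12.8 + 68.0 = 112.5 kΩ.
V = V_supply · R/ΣR = 4.73 × 0.6044 = 2.859 V.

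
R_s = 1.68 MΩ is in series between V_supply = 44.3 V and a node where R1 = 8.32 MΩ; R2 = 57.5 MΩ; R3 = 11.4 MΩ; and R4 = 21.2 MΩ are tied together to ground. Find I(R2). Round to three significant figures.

I ≈ 0.529 µA

Parallel bank: R_p = 1/(1/8.32 + 1/57.5 + 1/11.4 + 1/21.2) = 3.670 MΩ.
V_A = 44.3 × 3.670/5.350 = 30.39 V.
I(R2) = V_A / R2 = 30.39/57.5 = 0.5285 µA.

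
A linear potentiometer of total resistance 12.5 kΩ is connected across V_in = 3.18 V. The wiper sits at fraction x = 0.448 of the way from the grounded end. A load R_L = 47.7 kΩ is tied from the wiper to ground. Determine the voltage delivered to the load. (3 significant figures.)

V_out ≈ 1.34 V

Split the track: R_lower = x·R_p = 5.600 kΩ, R_upper = (1−x)·R_p = 6.900 kΩ.
Lower segment in parallel with the load: 5.600 ‖ 47.7 = 5.012 kΩ.
V_out = 3.18 × 5.012/(6.900 + 5.012) = 1.338 V.
(Unloaded: V_out = x·V_in = 1.42 V.)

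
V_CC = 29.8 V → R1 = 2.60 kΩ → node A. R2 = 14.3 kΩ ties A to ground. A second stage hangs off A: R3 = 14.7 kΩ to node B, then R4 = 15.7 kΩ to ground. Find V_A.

Node A sees R2 in parallel with the series input of stage 2, R3 + R4 = 30.40 kΩ.
R2 ‖ (R3+R4) = 9.725 kΩ.
First divider: V_A = V_CC · 9.725/(2.60 + 9.725) = 23.51 V.

V_A ≈ 23.5 V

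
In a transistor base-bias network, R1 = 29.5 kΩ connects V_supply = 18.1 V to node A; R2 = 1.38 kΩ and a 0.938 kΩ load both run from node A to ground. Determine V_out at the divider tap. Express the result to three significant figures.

V_out ≈ 0.336 V

The load sits in parallel with R2, giving an effective lower resistance R2' = R2·R_L/(R2+R_L) = 0.5584 kΩ.
Then V_out = V_supply · R2'/(R1 + R2') = 18.1 × 0.5584/30.06 = 0.3363 V.
(Unloaded it would be 0.809 V; the load pulls it down.)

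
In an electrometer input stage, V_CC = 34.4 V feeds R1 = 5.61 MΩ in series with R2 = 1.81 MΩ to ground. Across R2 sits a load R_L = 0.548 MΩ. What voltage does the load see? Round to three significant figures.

V_out ≈ 2.40 V

R2 ‖ R_L = (1.81 × 0.548)/(1.81 + 0.548) = 0.4206 MΩ.
Voltage divider with the loaded lower leg: V_out = 34.4 × 0.4206/(5.61 + 0.4206) = 34.4 × 0.06975 = 2.399 V.
(Unloaded it would be 8.39 V; the load pulls it down.)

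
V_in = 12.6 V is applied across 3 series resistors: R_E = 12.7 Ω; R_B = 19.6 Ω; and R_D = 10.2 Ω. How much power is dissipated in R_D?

Series current I = V_in/ΣR = 12.6/42.50 = 0.2965 A.
P(R_D) = I²·R_D = (0.2965)² × 10.2 = 0.8965 W.

P ≈ 0.897 W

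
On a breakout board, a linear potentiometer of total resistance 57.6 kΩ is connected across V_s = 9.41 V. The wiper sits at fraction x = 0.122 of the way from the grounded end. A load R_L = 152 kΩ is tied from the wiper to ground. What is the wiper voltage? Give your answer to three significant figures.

The pot divides into 50.57 kΩ above the wiper and 7.027 kΩ below.
(x·R_p) ‖ R_L = 6.717 kΩ.
Loaded-divider output: V_out = 9.41 × 0.1172 = 1.103 V.

V_out ≈ 1.10 V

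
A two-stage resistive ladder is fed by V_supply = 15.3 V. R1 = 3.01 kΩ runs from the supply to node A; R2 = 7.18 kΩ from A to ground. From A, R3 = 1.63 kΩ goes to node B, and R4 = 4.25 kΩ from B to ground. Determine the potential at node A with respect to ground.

V_A ≈ 7.92 V

The second stage (R3 + R4 = 5.880 kΩ) loads node A in parallel with R2.
R2 ‖ (R3+R4) = 3.233 kΩ.
So V_A = 15.3 × 0.5178 = 7.923 V.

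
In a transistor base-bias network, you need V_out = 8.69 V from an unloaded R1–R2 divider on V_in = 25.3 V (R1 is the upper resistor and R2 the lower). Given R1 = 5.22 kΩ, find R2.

R2 ≈ 2.73 kΩ

Required fraction k = V_out/V_in = 0.3435.
So R2 = R1 · V_out/(V_in − V_out) = 5.22 × 8.69/(25.3 − 8.69) = 5.22 × 0.5232 = 2.731 kΩ.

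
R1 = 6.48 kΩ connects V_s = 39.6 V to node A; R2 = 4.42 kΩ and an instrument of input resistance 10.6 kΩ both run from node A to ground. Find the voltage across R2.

R2 ‖ R_L = (4.42 × 10.6)/(4.42 + 10.6) = 3.119 kΩ.
Then V_out = V_s · R2'/(R1 + R2') = 39.6 × 3.119/9.599 = 12.87 V.

V_out ≈ 12.9 V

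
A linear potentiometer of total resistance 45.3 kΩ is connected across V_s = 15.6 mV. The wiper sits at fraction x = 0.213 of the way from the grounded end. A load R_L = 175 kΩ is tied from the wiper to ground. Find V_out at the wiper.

The pot divides into 35.65 kΩ above the wiper and 9.649 kΩ below.
(x·R_p) ‖ R_L = 9.145 kΩ.
V_out = 15.6 × 9.145/(35.65 + 9.145) = 3.185 mV.

V_out ≈ 3.18 mV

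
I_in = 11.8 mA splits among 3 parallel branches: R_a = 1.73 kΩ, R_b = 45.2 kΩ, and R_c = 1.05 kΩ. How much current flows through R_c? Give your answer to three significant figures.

ΣG = 1/1.73 + 1/45.2 + 1/1.05 = 1.553.
R_c takes the fraction G_k/ΣG = 0.9524/1.553 = 0.6134, so I = 11.8 × 0.6134 = 7.239 mA.

I ≈ 7.24 mA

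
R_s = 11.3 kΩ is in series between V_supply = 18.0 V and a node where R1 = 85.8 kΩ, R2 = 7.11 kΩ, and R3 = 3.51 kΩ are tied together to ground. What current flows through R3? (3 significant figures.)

I ≈ 0.863 mA

Equivalent of the parallel group: R_p = 2.287 kΩ.
V_A = 18.0 × 2.287/13.59 = 3.030 V.
Branch current I = V_A/R3 = 3.030/3.51 = 0.8633 mA.
(Check via current divider: I_total = 1.325 mA; share G_k/ΣG = 0.6516 → same result.)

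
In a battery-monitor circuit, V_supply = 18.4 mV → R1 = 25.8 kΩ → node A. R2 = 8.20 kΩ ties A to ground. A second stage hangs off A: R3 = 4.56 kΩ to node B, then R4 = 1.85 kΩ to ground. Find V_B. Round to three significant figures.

V_B ≈ 0.650 mV

The second stage (R3 + R4 = 6.410 kΩ) loads node A in parallel with R2.
Effective lower resistance at A: R2 ‖ 6.410 = 3.598 kΩ.
So V_A = 18.4 × 0.1224 = 2.252 mV.
Stage 2 is unloaded, so V_B = V_A · R4/(R3+R4) = 2.252 × 1.85/6.410 = 0.6499 mV.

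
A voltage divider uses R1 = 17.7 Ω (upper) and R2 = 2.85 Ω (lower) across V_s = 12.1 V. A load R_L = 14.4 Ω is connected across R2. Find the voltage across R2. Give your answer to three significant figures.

V_out ≈ 1.43 V

First combine the lower leg with the load: R2 ‖ R_L = 2.379 Ω.
Then V_out = V_s · R2'/(R1 + R2') = 12.1 × 2.379/20.08 = 1.434 V.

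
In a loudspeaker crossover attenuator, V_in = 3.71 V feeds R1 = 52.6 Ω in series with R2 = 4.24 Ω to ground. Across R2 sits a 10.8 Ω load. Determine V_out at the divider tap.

V_out ≈ 0.203 V

The load sits in parallel with R2, giving an effective lower resistance R2' = R2·R_L/(R2+R_L) = 3.045 Ω.
Voltage divider with the loaded lower leg: V_out = 3.71 × 3.045/(52.6 + 3.045) = 3.71 × 0.05472 = 0.2030 V.
(Unloaded it would be 0.277 V; the load pulls it down.)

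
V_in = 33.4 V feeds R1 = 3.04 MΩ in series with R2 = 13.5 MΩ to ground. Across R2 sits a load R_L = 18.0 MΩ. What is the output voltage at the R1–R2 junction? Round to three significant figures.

The load sits in parallel with R2, giving an effective lower resistance R2' = R2·R_L/(R2+R_L) = 7.714 MΩ.
Voltage divider with the loaded lower leg: V_out = 33.4 × 7.714/(3.04 + 7.714) = 33.4 × 0.7173 = 23.96 V.

V_out ≈ 24.0 V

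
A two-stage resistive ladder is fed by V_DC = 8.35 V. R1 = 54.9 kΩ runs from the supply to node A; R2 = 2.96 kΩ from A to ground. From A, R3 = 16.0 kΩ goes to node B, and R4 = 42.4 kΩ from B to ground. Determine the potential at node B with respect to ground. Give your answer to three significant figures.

Node A sees R2 in parallel with the series input of stage 2, R3 + R4 = 58.40 kΩ.
Effective lower resistance at A: R2 ‖ 58.40 = 2.817 kΩ.
First divider: V_A = V_DC · 2.817/(54.9 + 2.817) = 0.4076 V.
Then the unloaded second divider: V_B = V_A × R4/(R3+R4) = 0.4076 × 0.7260 = 0.2959 V.

V_B ≈ 0.296 V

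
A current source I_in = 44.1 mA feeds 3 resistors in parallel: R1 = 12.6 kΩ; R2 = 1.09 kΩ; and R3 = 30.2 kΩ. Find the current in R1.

I ≈ 3.40 mA

Conductances: ΣG = 1/12.6 + 1/1.09 + 1/30.2 = 1.030 (1/kΩ).
Current divider: I(R1) = I_in · G_k/ΣG = 44.1 × (0.07937/1.030) = 44.1 × 0.07706 = 3.398 mA.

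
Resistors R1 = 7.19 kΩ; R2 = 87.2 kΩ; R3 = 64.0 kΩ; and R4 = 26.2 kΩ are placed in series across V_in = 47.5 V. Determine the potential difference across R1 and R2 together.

V ≈ 24.3 V

Series total: ΣR = 7.19 + 87.2 + 64.0 + 26.2 = 184.6 kΩ.
R_{R1..R2} = 7.19 + 87.2 = 94.39 kΩ.
Voltage divider: V = V_in · (94.39 / 184.6) = 47.5 × 0.5113 = 24.29 V.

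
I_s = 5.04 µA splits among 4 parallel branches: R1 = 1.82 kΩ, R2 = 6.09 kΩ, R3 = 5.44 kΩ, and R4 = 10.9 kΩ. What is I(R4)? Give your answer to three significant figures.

ΣG = 1/1.82 + 1/6.09 + 1/5.44 + 1/10.9 = 0.9892.
By the current-divider rule, I = I_s · G_k/ΣG = 5.04 × 0.09274 = 0.4674 µA.

I ≈ 0.467 µA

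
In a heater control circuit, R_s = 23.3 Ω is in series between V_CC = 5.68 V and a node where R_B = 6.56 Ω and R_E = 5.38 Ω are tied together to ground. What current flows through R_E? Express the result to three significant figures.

Combine the parallel branches: R_p = (1/6.56 + 1/5.38)⁻¹ = 2.956 Ω.
Node voltage V_A = V_CC · R_p/(R_s + R_p) = 5.68 × 0.1126 = 0.6394 V.
I(R_E) = V_A / R_E = 0.6394/5.38 = 0.1189 A.

I ≈ 0.119 A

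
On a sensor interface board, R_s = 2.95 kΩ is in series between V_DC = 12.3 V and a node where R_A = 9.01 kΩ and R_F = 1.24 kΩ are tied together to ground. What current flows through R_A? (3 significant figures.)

I ≈ 0.368 mA

Equivalent of the parallel group: R_p = 1.090 kΩ.
V_A = 12.3 × 1.090/4.040 = 3.319 V.
I(R_A) = V_A / R_A = 3.319/9.01 = 0.3683 mA.
(Equivalently: I_total = 3.045 mA, then current-divider fraction G_k/ΣG = 0.1210.)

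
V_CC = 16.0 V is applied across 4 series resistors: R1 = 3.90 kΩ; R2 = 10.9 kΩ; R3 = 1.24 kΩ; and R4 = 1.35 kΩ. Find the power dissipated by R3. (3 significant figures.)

P ≈ 1.05 mW

The common current is I = 16.0/17.39 = 0.9201 mA.
P = I²R = 0.8465 × 1.24 = 1.050 mW.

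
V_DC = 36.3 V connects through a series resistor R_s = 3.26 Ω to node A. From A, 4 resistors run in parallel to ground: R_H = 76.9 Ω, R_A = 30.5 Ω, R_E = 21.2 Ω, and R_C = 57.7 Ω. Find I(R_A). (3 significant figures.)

Equivalent of the parallel group: R_p = 9.067 Ω.
Node voltage V_A = V_DC · R_p/(R_s + R_p) = 36.3 × 0.7355 = 26.70 V.
I(R_A) = V_A / R_A = 26.70/30.5 = 0.8754 A.
(Equivalently: I_total = 2.945 A, then current-divider fraction G_k/ΣG = 0.2973.)

I ≈ 0.875 A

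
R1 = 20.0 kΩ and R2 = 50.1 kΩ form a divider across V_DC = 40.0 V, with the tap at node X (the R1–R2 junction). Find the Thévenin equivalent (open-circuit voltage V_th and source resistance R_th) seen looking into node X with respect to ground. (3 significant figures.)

V_th is the unloaded tap voltage: V_DC · R2/(R1+R2) = 40.0 × 0.7147 = 28.59 V.
Looking into X with the source shorted: R_th = R1·R2/(R1+R2) = 20.00 × 50.1/70.10 = 14.29 kΩ.

V_th ≈ 28.6 V, R_th ≈ 14.3 kΩ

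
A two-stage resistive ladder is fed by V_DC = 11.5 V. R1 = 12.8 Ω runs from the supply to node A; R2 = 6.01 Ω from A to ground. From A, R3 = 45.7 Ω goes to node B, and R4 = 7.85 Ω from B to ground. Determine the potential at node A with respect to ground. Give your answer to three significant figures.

V_A ≈ 3.41 V

Looking into the second stage from A: R3 + R4 = 53.55 Ω appears in parallel with R2.
R2 ‖ (R3+R4) = 5.404 Ω.
V_A = 11.5 × 5.404/(12.8 + 5.404) = 3.414 V.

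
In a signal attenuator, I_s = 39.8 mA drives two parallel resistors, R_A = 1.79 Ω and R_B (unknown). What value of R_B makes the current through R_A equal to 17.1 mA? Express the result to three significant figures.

R_B ≈ 1.35 Ω

In a two-way split, I_A/I_s = R_B/(R_A + R_B).
With f = 0.4296, R_B = R_A · f/(1−f) = 1.79 × 0.7533 = 1.348 Ω.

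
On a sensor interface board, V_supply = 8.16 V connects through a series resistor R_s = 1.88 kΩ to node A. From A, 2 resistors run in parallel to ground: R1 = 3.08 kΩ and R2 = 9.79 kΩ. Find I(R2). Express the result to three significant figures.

I ≈ 0.462 mA

Parallel bank: R_p = 1/(1/3.08 + 1/9.79) = 2.343 kΩ.
Node voltage V_A = V_supply · R_p/(R_s + R_p) = 8.16 × 0.5548 = 4.527 V.
I(R2) = V_A / R2 = 4.527/9.79 = 0.4624 mA.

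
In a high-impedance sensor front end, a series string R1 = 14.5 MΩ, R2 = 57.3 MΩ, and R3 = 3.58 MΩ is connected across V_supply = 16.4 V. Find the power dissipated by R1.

P ≈ 0.686 µW

Series current I = V_supply/ΣR = 16.4/75.38 = 0.2176 µA.
P = I²R = 0.04733 × 14.5 = 0.6863 µW.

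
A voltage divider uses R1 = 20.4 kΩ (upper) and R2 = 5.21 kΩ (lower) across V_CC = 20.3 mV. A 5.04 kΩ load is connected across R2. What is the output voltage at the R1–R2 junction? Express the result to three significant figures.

R2 ‖ R_L = (5.21 × 5.04)/(5.21 + 5.04) = 2.562 kΩ.
Voltage divider with the loaded lower leg: V_out = 20.3 × 2.562/(20.4 + 2.562) = 20.3 × 0.1116 = 2.265 mV.

V_out ≈ 2.26 mV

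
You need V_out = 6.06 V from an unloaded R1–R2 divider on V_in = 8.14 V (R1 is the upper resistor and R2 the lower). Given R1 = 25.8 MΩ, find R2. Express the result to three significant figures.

Required fraction k = V_out/V_in = 0.7445.
Rearranging, R2 = R1·k/(1−k) = 25.8 × 2.913 = 75.17 MΩ.

R2 ≈ 75.2 MΩ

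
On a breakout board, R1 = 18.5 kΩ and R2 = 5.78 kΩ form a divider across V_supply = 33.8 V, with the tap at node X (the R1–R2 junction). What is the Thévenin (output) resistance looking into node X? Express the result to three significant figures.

With V_supply suppressed (replaced by a short), R_th = R1 ‖ R2 = (18.50 × 5.78)/(18.50 + 5.78) = 4.404 kΩ.

R_th ≈ 4.40 kΩ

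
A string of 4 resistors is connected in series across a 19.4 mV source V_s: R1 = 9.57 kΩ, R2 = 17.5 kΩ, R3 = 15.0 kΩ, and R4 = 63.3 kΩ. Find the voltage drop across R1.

ΣR = 9.57 + 17.5 + 15.0 + 63.3 = 105.4 kΩ.
V = V_s · R/ΣR = 19.4 × 0.09082 = 1.762 mV.

V ≈ 1.76 mV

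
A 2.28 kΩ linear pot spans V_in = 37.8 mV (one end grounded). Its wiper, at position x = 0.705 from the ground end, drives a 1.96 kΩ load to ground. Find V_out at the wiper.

The pot divides into 0.6726 kΩ above the wiper and 1.607 kΩ below.
Lower segment in parallel with the load: 1.607 ‖ 1.96 = 0.8831 kΩ.
V_out = 37.8 × 0.8831/(0.6726 + 0.8831) = 21.46 mV.

V_out ≈ 21.5 mV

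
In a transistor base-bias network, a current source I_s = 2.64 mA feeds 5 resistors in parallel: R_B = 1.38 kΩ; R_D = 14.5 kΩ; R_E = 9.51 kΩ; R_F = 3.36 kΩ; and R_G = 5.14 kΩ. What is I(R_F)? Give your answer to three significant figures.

I ≈ 0.565 mA

Conductances: ΣG = 1/1.38 + 1/14.5 + 1/9.51 + 1/3.36 + 1/5.14 = 1.391 (1/kΩ).
R_F takes the fraction G_k/ΣG = 0.2976/1.391 = 0.2140, so I = 2.64 × 0.2140 = 0.5649 mA.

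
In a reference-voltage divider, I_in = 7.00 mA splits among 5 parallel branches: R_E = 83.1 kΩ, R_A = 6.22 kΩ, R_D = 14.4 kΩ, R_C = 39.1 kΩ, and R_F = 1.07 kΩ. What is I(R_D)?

Total conductance ΣG = 1/83.1 + 1/6.22 + 1/14.4 + 1/39.1 + 1/1.07 = 1.202 (units of 1/kΩ).
R_D takes the fraction G_k/ΣG = 0.06944/1.202 = 0.05775, so I = 7.00 × 0.05775 = 0.4043 mA.

I ≈ 0.404 mA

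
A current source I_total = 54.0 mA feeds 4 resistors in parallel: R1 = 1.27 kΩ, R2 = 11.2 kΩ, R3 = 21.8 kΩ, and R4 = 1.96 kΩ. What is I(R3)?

I ≈ 1.73 mA

Total conductance ΣG = 1/1.27 + 1/11.2 + 1/21.8 + 1/1.96 = 1.433 (units of 1/kΩ).
By the current-divider rule, I = I_total · G_k/ΣG = 54.0 × 0.03202 = 1.729 mA.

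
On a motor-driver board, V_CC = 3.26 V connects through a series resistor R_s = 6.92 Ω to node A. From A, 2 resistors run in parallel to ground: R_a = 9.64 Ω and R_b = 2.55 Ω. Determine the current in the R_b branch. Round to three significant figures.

Equivalent of the parallel group: R_p = 2.017 Ω.
V_A = 3.26 × 2.017/8.937 = 0.7356 V.
I(R_b) = V_A / R_b = 0.7356/2.55 = 0.2885 A.

I ≈ 0.288 A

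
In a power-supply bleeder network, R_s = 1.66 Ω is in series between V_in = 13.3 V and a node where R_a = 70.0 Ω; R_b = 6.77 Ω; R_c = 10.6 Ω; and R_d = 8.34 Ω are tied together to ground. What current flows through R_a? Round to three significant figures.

I ≈ 0.117 A

Parallel bank: R_p = 1/(1/70.0 + 1/6.77 + 1/10.6 + 1/8.34) = 2.658 Ω.
V_A by voltage divider: V_A = 13.3 × 2.658/(1.66 + 2.658) = 8.187 V.
I(R_a) = V_A / R_a = 8.187/70.0 = 0.1170 A.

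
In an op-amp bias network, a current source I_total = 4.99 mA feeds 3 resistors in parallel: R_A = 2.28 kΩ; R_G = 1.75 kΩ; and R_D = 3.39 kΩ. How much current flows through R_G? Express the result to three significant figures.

Conductances: ΣG = 1/2.28 + 1/1.75 + 1/3.39 = 1.305 (1/kΩ).
By the current-divider rule, I = I_total · G_k/ΣG = 4.99 × 0.4379 = 2.185 mA.

I ≈ 2.18 mA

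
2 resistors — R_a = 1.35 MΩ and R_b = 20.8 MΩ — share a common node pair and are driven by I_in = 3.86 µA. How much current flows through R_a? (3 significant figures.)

I ≈ 3.62 µA

With just two branches, the current splits inversely with resistance.
So I = 3.86 × 20.8/22.15 = 3.625 µA.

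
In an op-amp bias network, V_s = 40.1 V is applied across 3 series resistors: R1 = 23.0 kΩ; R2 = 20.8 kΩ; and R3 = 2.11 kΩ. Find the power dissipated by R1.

P ≈ 17.5 mW

Series current I = V_s/ΣR = 40.1/45.91 = 0.8734 mA.
P = I²R = 0.7629 × 23.0 = 17.55 mW.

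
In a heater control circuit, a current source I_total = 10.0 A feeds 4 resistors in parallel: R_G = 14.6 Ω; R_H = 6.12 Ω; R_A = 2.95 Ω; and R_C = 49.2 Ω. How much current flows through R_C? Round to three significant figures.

Total conductance ΣG = 1/14.6 + 1/6.12 + 1/2.95 + 1/49.2 = 0.5912 (units of 1/Ω).
Current divider: I(R_C) = I_total · G_k/ΣG = 10.0 × (0.02033/0.5912) = 10.0 × 0.03438 = 0.3438 A.

I ≈ 0.344 A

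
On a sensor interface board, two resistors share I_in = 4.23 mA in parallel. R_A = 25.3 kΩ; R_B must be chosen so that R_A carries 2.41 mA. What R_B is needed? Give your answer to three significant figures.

In a two-way split, I_A/I_in = R_B/(R_A + R_B).
With f = 0.5697, R_B = R_A · f/(1−f) = 25.3 × 1.324 = 33.50 kΩ.

R_B ≈ 33.5 kΩ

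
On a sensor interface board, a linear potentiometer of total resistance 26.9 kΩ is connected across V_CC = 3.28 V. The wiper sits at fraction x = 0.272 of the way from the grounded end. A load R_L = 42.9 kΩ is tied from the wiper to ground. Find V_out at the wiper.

The pot divides into 19.58 kΩ above the wiper and 7.317 kΩ below.
Lower segment in parallel with the load: 7.317 ‖ 42.9 = 6.251 kΩ.
Loaded-divider output: V_out = 3.28 × 0.2420 = 0.7936 V.

V_out ≈ 0.794 V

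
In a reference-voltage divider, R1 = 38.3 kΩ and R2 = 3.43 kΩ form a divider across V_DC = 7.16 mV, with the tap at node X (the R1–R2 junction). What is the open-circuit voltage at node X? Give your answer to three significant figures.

V_th is the unloaded tap voltage: V_DC · R2/(R1+R2) = 7.16 × 0.08220 = 0.5885 mV.

V_th ≈ 0.589 mV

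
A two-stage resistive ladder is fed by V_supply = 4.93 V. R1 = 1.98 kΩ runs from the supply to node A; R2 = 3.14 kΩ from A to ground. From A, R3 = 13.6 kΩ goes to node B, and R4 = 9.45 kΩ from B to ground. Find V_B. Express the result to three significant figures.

V_B ≈ 1.18 V

Node A sees R2 in parallel with the series input of stage 2, R3 + R4 = 23.05 kΩ.
Effective lower resistance at A: R2 ‖ 23.05 = 2.764 kΩ.
So V_A = 4.93 × 0.5826 = 2.872 V.
Then the unloaded second divider: V_B = V_A × R4/(R3+R4) = 2.872 × 0.4100 = 1.178 V.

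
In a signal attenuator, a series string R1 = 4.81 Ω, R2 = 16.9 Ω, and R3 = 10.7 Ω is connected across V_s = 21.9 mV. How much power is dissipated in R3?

P ≈ 4.89 µW

The common current is I = 21.9/32.41 = 0.6757 mA.
V(R3) = I·R = 7.230 mV; P = V·I = 7.230 × 0.6757 = 4.886 µW.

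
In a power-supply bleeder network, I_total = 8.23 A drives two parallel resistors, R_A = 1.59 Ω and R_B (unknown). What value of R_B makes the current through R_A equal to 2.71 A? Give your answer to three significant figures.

R_B ≈ 0.781 Ω

The fraction through R_A equals R_B/(R_A+R_B).
2.71/8.23 = R_B/(R_A + R_B) → R_B = R_A · (0.3293)/(1 − 0.3293) = 1.59 × 0.4909 = 0.7806 Ω.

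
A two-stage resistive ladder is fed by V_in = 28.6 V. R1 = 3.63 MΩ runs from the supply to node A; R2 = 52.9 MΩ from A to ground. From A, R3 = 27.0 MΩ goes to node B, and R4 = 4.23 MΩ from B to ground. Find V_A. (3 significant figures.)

Looking into the second stage from A: R3 + R4 = 31.23 MΩ appears in parallel with R2.
R2 ‖ (R3+R4) = 19.64 MΩ.
First divider: V_A = V_in · 19.64/(3.63 + 19.64) = 24.14 V.

V_A ≈ 24.1 V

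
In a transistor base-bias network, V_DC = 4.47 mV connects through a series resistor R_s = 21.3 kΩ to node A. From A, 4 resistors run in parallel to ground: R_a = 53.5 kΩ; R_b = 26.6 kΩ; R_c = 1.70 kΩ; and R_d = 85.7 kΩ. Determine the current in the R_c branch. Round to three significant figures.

I ≈ 0.176 µA

Combine the parallel branches: R_p = (1/53.5 + 1/26.6 + 1/1.70 + 1/85.7)⁻¹ = 1.524 kΩ.
V_A by voltage divider: V_A = 4.47 × 1.524/(21.3 + 1.524) = 0.2985 mV.
Branch current I = V_A/R_c = 0.2985/1.70 = 0.1756 µA.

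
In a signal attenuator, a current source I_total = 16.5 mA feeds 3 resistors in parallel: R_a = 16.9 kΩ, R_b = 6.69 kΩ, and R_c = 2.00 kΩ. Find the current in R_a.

I ≈ 1.38 mA

Conductances: ΣG = 1/16.9 + 1/6.69 + 1/2.00 = 0.7086 (1/kΩ).
By the current-divider rule, I = I_total · G_k/ΣG = 16.5 × 0.08350 = 1.378 mA.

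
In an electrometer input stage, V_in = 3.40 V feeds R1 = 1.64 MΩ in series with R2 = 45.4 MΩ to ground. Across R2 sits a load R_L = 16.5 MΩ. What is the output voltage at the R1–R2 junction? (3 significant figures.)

First combine the lower leg with the load: R2 ‖ R_L = 12.10 MΩ.
Voltage divider with the loaded lower leg: V_out = 3.40 × 12.10/(1.64 + 12.10) = 3.40 × 0.8807 = 2.994 V.

V_out ≈ 2.99 V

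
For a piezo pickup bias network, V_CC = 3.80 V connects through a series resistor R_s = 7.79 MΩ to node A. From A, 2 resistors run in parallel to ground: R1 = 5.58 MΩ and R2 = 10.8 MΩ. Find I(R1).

I ≈ 0.218 µA

Combine the parallel branches: R_p = (1/5.58 + 1/10.8)⁻¹ = 3.679 MΩ.
Node voltage V_A = V_CC · R_p/(R_s + R_p) = 3.80 × 0.3208 = 1.219 V.
Branch current I = V_A/R1 = 1.219/5.58 = 0.2185 µA.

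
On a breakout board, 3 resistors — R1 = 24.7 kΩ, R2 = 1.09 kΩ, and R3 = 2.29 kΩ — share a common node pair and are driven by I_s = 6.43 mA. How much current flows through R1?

I ≈ 0.187 mA

ΣG = 1/24.7 + 1/1.09 + 1/2.29 = 1.395.
R1 takes the fraction G_k/ΣG = 0.04049/1.395 = 0.02903, so I = 6.43 × 0.02903 = 0.1867 mA.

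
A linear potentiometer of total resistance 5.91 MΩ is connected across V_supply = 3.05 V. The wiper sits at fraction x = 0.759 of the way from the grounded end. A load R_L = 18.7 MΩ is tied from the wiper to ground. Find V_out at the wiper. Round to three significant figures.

V_out ≈ 2.19 V

The pot divides into 1.424 MΩ above the wiper and 4.486 MΩ below.
R_L loads the lower segment: effective lower R = 3.618 MΩ.
V_out = 3.05 × 3.618/(1.424 + 3.618) = 2.188 V.
(Unloaded: V_out = x·V_supply = 2.31 V.)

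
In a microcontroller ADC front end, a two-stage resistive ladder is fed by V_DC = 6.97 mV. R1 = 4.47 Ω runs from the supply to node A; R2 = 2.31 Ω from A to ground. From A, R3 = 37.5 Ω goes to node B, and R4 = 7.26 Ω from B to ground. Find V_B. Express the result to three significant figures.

V_B ≈ 0.373 mV

Looking into the second stage from A: R3 + R4 = 44.76 Ω appears in parallel with R2.
R2 ‖ (R3+R4) = 2.197 Ω.
First divider: V_A = V_DC · 2.197/(4.47 + 2.197) = 2.297 mV.
Stage 2 is unloaded, so V_B = V_A · R4/(R3+R4) = 2.297 × 7.26/44.76 = 0.3725 mV.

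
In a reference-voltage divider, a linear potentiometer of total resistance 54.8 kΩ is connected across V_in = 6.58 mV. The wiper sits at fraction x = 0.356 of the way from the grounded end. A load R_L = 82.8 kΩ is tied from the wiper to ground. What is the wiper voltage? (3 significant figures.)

Split the track: R_lower = x·R_p = 19.51 kΩ, R_upper = (1−x)·R_p = 35.29 kΩ.
R_L loads the lower segment: effective lower R = 15.79 kΩ.
Loaded-divider output: V_out = 6.58 × 0.3091 = 2.034 mV.

V_out ≈ 2.03 mV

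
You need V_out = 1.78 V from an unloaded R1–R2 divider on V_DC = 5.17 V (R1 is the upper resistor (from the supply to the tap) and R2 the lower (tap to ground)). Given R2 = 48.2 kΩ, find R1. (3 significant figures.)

R1 ≈ 91.8 kΩ

The divider ratio is R2/(R1+R2) = 1.78/5.17 = 0.3443.
So R1 = R2 · (V_DC/V_out − 1) = 48.2 × (5.17/1.78 − 1) = 48.2 × 1.904 = 91.80 kΩ.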